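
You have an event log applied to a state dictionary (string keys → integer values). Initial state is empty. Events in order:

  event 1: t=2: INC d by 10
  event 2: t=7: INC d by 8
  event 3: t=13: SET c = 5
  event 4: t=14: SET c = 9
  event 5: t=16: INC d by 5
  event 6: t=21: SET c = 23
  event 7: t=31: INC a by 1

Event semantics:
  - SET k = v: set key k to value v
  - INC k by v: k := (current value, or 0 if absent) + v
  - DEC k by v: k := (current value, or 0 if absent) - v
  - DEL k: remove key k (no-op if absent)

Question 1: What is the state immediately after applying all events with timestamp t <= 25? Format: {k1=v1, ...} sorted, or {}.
Answer: {c=23, d=23}

Derivation:
Apply events with t <= 25 (6 events):
  after event 1 (t=2: INC d by 10): {d=10}
  after event 2 (t=7: INC d by 8): {d=18}
  after event 3 (t=13: SET c = 5): {c=5, d=18}
  after event 4 (t=14: SET c = 9): {c=9, d=18}
  after event 5 (t=16: INC d by 5): {c=9, d=23}
  after event 6 (t=21: SET c = 23): {c=23, d=23}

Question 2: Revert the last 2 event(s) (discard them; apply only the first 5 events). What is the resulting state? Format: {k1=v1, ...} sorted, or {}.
Answer: {c=9, d=23}

Derivation:
Keep first 5 events (discard last 2):
  after event 1 (t=2: INC d by 10): {d=10}
  after event 2 (t=7: INC d by 8): {d=18}
  after event 3 (t=13: SET c = 5): {c=5, d=18}
  after event 4 (t=14: SET c = 9): {c=9, d=18}
  after event 5 (t=16: INC d by 5): {c=9, d=23}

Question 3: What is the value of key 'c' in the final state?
Track key 'c' through all 7 events:
  event 1 (t=2: INC d by 10): c unchanged
  event 2 (t=7: INC d by 8): c unchanged
  event 3 (t=13: SET c = 5): c (absent) -> 5
  event 4 (t=14: SET c = 9): c 5 -> 9
  event 5 (t=16: INC d by 5): c unchanged
  event 6 (t=21: SET c = 23): c 9 -> 23
  event 7 (t=31: INC a by 1): c unchanged
Final: c = 23

Answer: 23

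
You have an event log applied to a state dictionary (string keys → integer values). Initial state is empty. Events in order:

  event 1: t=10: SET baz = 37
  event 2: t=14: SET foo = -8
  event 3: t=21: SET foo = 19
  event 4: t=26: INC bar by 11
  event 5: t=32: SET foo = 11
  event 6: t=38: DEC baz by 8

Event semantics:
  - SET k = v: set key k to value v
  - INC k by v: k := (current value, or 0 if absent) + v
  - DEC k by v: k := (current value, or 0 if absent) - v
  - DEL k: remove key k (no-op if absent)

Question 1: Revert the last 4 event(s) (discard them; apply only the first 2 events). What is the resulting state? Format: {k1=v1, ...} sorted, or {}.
Answer: {baz=37, foo=-8}

Derivation:
Keep first 2 events (discard last 4):
  after event 1 (t=10: SET baz = 37): {baz=37}
  after event 2 (t=14: SET foo = -8): {baz=37, foo=-8}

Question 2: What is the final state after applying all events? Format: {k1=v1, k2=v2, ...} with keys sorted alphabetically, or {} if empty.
  after event 1 (t=10: SET baz = 37): {baz=37}
  after event 2 (t=14: SET foo = -8): {baz=37, foo=-8}
  after event 3 (t=21: SET foo = 19): {baz=37, foo=19}
  after event 4 (t=26: INC bar by 11): {bar=11, baz=37, foo=19}
  after event 5 (t=32: SET foo = 11): {bar=11, baz=37, foo=11}
  after event 6 (t=38: DEC baz by 8): {bar=11, baz=29, foo=11}

Answer: {bar=11, baz=29, foo=11}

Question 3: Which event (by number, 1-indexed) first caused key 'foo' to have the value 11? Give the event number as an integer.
Looking for first event where foo becomes 11:
  event 2: foo = -8
  event 3: foo = 19
  event 4: foo = 19
  event 5: foo 19 -> 11  <-- first match

Answer: 5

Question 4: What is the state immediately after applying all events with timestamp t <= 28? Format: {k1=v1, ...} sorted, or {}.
Answer: {bar=11, baz=37, foo=19}

Derivation:
Apply events with t <= 28 (4 events):
  after event 1 (t=10: SET baz = 37): {baz=37}
  after event 2 (t=14: SET foo = -8): {baz=37, foo=-8}
  after event 3 (t=21: SET foo = 19): {baz=37, foo=19}
  after event 4 (t=26: INC bar by 11): {bar=11, baz=37, foo=19}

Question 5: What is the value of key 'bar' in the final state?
Track key 'bar' through all 6 events:
  event 1 (t=10: SET baz = 37): bar unchanged
  event 2 (t=14: SET foo = -8): bar unchanged
  event 3 (t=21: SET foo = 19): bar unchanged
  event 4 (t=26: INC bar by 11): bar (absent) -> 11
  event 5 (t=32: SET foo = 11): bar unchanged
  event 6 (t=38: DEC baz by 8): bar unchanged
Final: bar = 11

Answer: 11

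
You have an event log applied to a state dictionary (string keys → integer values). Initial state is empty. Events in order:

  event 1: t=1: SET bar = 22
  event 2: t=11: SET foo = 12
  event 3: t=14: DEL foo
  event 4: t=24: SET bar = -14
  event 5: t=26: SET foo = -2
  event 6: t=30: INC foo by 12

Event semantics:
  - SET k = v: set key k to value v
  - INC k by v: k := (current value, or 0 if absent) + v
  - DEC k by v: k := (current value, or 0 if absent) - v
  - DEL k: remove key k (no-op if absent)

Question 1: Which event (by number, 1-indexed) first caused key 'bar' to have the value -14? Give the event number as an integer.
Answer: 4

Derivation:
Looking for first event where bar becomes -14:
  event 1: bar = 22
  event 2: bar = 22
  event 3: bar = 22
  event 4: bar 22 -> -14  <-- first match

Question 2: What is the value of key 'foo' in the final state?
Track key 'foo' through all 6 events:
  event 1 (t=1: SET bar = 22): foo unchanged
  event 2 (t=11: SET foo = 12): foo (absent) -> 12
  event 3 (t=14: DEL foo): foo 12 -> (absent)
  event 4 (t=24: SET bar = -14): foo unchanged
  event 5 (t=26: SET foo = -2): foo (absent) -> -2
  event 6 (t=30: INC foo by 12): foo -2 -> 10
Final: foo = 10

Answer: 10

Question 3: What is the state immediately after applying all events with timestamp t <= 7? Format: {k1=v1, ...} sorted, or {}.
Apply events with t <= 7 (1 events):
  after event 1 (t=1: SET bar = 22): {bar=22}

Answer: {bar=22}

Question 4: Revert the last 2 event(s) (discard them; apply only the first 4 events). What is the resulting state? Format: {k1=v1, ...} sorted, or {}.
Keep first 4 events (discard last 2):
  after event 1 (t=1: SET bar = 22): {bar=22}
  after event 2 (t=11: SET foo = 12): {bar=22, foo=12}
  after event 3 (t=14: DEL foo): {bar=22}
  after event 4 (t=24: SET bar = -14): {bar=-14}

Answer: {bar=-14}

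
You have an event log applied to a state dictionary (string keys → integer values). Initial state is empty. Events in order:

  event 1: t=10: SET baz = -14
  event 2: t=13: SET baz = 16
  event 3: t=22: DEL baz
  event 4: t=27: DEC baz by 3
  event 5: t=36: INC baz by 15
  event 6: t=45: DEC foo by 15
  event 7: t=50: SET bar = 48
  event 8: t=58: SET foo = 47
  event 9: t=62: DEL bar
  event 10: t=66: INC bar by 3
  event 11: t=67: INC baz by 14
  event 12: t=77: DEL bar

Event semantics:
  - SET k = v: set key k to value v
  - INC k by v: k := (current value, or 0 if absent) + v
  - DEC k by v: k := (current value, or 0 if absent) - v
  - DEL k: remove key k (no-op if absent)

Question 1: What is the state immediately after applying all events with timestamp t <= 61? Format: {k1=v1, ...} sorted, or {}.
Answer: {bar=48, baz=12, foo=47}

Derivation:
Apply events with t <= 61 (8 events):
  after event 1 (t=10: SET baz = -14): {baz=-14}
  after event 2 (t=13: SET baz = 16): {baz=16}
  after event 3 (t=22: DEL baz): {}
  after event 4 (t=27: DEC baz by 3): {baz=-3}
  after event 5 (t=36: INC baz by 15): {baz=12}
  after event 6 (t=45: DEC foo by 15): {baz=12, foo=-15}
  after event 7 (t=50: SET bar = 48): {bar=48, baz=12, foo=-15}
  after event 8 (t=58: SET foo = 47): {bar=48, baz=12, foo=47}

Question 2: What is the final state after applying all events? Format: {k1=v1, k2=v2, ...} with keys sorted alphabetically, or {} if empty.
Answer: {baz=26, foo=47}

Derivation:
  after event 1 (t=10: SET baz = -14): {baz=-14}
  after event 2 (t=13: SET baz = 16): {baz=16}
  after event 3 (t=22: DEL baz): {}
  after event 4 (t=27: DEC baz by 3): {baz=-3}
  after event 5 (t=36: INC baz by 15): {baz=12}
  after event 6 (t=45: DEC foo by 15): {baz=12, foo=-15}
  after event 7 (t=50: SET bar = 48): {bar=48, baz=12, foo=-15}
  after event 8 (t=58: SET foo = 47): {bar=48, baz=12, foo=47}
  after event 9 (t=62: DEL bar): {baz=12, foo=47}
  after event 10 (t=66: INC bar by 3): {bar=3, baz=12, foo=47}
  after event 11 (t=67: INC baz by 14): {bar=3, baz=26, foo=47}
  after event 12 (t=77: DEL bar): {baz=26, foo=47}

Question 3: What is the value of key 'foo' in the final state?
Track key 'foo' through all 12 events:
  event 1 (t=10: SET baz = -14): foo unchanged
  event 2 (t=13: SET baz = 16): foo unchanged
  event 3 (t=22: DEL baz): foo unchanged
  event 4 (t=27: DEC baz by 3): foo unchanged
  event 5 (t=36: INC baz by 15): foo unchanged
  event 6 (t=45: DEC foo by 15): foo (absent) -> -15
  event 7 (t=50: SET bar = 48): foo unchanged
  event 8 (t=58: SET foo = 47): foo -15 -> 47
  event 9 (t=62: DEL bar): foo unchanged
  event 10 (t=66: INC bar by 3): foo unchanged
  event 11 (t=67: INC baz by 14): foo unchanged
  event 12 (t=77: DEL bar): foo unchanged
Final: foo = 47

Answer: 47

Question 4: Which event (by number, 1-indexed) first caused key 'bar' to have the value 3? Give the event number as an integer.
Looking for first event where bar becomes 3:
  event 7: bar = 48
  event 8: bar = 48
  event 9: bar = (absent)
  event 10: bar (absent) -> 3  <-- first match

Answer: 10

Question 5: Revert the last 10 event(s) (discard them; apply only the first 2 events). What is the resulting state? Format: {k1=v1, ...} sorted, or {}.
Answer: {baz=16}

Derivation:
Keep first 2 events (discard last 10):
  after event 1 (t=10: SET baz = -14): {baz=-14}
  after event 2 (t=13: SET baz = 16): {baz=16}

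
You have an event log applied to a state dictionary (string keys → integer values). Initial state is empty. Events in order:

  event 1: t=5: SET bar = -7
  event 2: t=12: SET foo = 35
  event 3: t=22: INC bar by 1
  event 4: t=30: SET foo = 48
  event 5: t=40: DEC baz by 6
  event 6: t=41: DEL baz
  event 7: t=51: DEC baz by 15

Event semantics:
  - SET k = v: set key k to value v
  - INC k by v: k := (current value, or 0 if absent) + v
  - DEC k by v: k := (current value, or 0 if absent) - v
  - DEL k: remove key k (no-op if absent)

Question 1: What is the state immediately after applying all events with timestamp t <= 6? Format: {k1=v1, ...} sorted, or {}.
Answer: {bar=-7}

Derivation:
Apply events with t <= 6 (1 events):
  after event 1 (t=5: SET bar = -7): {bar=-7}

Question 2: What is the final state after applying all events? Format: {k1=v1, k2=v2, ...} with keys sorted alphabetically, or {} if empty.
  after event 1 (t=5: SET bar = -7): {bar=-7}
  after event 2 (t=12: SET foo = 35): {bar=-7, foo=35}
  after event 3 (t=22: INC bar by 1): {bar=-6, foo=35}
  after event 4 (t=30: SET foo = 48): {bar=-6, foo=48}
  after event 5 (t=40: DEC baz by 6): {bar=-6, baz=-6, foo=48}
  after event 6 (t=41: DEL baz): {bar=-6, foo=48}
  after event 7 (t=51: DEC baz by 15): {bar=-6, baz=-15, foo=48}

Answer: {bar=-6, baz=-15, foo=48}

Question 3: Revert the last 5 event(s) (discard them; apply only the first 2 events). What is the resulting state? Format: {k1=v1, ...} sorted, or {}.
Answer: {bar=-7, foo=35}

Derivation:
Keep first 2 events (discard last 5):
  after event 1 (t=5: SET bar = -7): {bar=-7}
  after event 2 (t=12: SET foo = 35): {bar=-7, foo=35}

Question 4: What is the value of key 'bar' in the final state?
Answer: -6

Derivation:
Track key 'bar' through all 7 events:
  event 1 (t=5: SET bar = -7): bar (absent) -> -7
  event 2 (t=12: SET foo = 35): bar unchanged
  event 3 (t=22: INC bar by 1): bar -7 -> -6
  event 4 (t=30: SET foo = 48): bar unchanged
  event 5 (t=40: DEC baz by 6): bar unchanged
  event 6 (t=41: DEL baz): bar unchanged
  event 7 (t=51: DEC baz by 15): bar unchanged
Final: bar = -6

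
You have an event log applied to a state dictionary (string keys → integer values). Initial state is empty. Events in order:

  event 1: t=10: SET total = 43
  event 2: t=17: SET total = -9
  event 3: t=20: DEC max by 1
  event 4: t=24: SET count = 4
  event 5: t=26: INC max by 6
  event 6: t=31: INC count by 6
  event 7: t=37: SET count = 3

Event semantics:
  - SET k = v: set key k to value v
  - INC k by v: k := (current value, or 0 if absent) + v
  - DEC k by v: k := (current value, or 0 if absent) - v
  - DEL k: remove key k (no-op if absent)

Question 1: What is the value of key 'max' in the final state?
Answer: 5

Derivation:
Track key 'max' through all 7 events:
  event 1 (t=10: SET total = 43): max unchanged
  event 2 (t=17: SET total = -9): max unchanged
  event 3 (t=20: DEC max by 1): max (absent) -> -1
  event 4 (t=24: SET count = 4): max unchanged
  event 5 (t=26: INC max by 6): max -1 -> 5
  event 6 (t=31: INC count by 6): max unchanged
  event 7 (t=37: SET count = 3): max unchanged
Final: max = 5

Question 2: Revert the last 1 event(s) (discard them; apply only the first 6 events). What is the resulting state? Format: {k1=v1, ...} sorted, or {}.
Answer: {count=10, max=5, total=-9}

Derivation:
Keep first 6 events (discard last 1):
  after event 1 (t=10: SET total = 43): {total=43}
  after event 2 (t=17: SET total = -9): {total=-9}
  after event 3 (t=20: DEC max by 1): {max=-1, total=-9}
  after event 4 (t=24: SET count = 4): {count=4, max=-1, total=-9}
  after event 5 (t=26: INC max by 6): {count=4, max=5, total=-9}
  after event 6 (t=31: INC count by 6): {count=10, max=5, total=-9}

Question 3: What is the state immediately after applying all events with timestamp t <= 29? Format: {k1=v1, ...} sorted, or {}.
Apply events with t <= 29 (5 events):
  after event 1 (t=10: SET total = 43): {total=43}
  after event 2 (t=17: SET total = -9): {total=-9}
  after event 3 (t=20: DEC max by 1): {max=-1, total=-9}
  after event 4 (t=24: SET count = 4): {count=4, max=-1, total=-9}
  after event 5 (t=26: INC max by 6): {count=4, max=5, total=-9}

Answer: {count=4, max=5, total=-9}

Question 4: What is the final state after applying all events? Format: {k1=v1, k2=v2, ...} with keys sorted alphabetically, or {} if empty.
Answer: {count=3, max=5, total=-9}

Derivation:
  after event 1 (t=10: SET total = 43): {total=43}
  after event 2 (t=17: SET total = -9): {total=-9}
  after event 3 (t=20: DEC max by 1): {max=-1, total=-9}
  after event 4 (t=24: SET count = 4): {count=4, max=-1, total=-9}
  after event 5 (t=26: INC max by 6): {count=4, max=5, total=-9}
  after event 6 (t=31: INC count by 6): {count=10, max=5, total=-9}
  after event 7 (t=37: SET count = 3): {count=3, max=5, total=-9}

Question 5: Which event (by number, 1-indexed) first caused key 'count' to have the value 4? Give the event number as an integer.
Looking for first event where count becomes 4:
  event 4: count (absent) -> 4  <-- first match

Answer: 4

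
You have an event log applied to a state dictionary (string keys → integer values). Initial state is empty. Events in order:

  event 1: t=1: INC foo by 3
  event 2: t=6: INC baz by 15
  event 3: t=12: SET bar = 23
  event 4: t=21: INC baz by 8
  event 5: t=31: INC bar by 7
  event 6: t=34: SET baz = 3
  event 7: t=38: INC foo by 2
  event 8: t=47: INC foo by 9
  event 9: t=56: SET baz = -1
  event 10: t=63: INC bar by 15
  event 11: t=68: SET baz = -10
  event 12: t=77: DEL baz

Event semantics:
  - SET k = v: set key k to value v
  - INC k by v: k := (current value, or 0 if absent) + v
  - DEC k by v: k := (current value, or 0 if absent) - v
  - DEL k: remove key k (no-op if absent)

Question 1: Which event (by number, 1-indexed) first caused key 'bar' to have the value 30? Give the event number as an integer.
Looking for first event where bar becomes 30:
  event 3: bar = 23
  event 4: bar = 23
  event 5: bar 23 -> 30  <-- first match

Answer: 5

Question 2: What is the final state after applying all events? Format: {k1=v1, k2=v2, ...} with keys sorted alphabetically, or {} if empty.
Answer: {bar=45, foo=14}

Derivation:
  after event 1 (t=1: INC foo by 3): {foo=3}
  after event 2 (t=6: INC baz by 15): {baz=15, foo=3}
  after event 3 (t=12: SET bar = 23): {bar=23, baz=15, foo=3}
  after event 4 (t=21: INC baz by 8): {bar=23, baz=23, foo=3}
  after event 5 (t=31: INC bar by 7): {bar=30, baz=23, foo=3}
  after event 6 (t=34: SET baz = 3): {bar=30, baz=3, foo=3}
  after event 7 (t=38: INC foo by 2): {bar=30, baz=3, foo=5}
  after event 8 (t=47: INC foo by 9): {bar=30, baz=3, foo=14}
  after event 9 (t=56: SET baz = -1): {bar=30, baz=-1, foo=14}
  after event 10 (t=63: INC bar by 15): {bar=45, baz=-1, foo=14}
  after event 11 (t=68: SET baz = -10): {bar=45, baz=-10, foo=14}
  after event 12 (t=77: DEL baz): {bar=45, foo=14}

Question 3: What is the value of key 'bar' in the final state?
Answer: 45

Derivation:
Track key 'bar' through all 12 events:
  event 1 (t=1: INC foo by 3): bar unchanged
  event 2 (t=6: INC baz by 15): bar unchanged
  event 3 (t=12: SET bar = 23): bar (absent) -> 23
  event 4 (t=21: INC baz by 8): bar unchanged
  event 5 (t=31: INC bar by 7): bar 23 -> 30
  event 6 (t=34: SET baz = 3): bar unchanged
  event 7 (t=38: INC foo by 2): bar unchanged
  event 8 (t=47: INC foo by 9): bar unchanged
  event 9 (t=56: SET baz = -1): bar unchanged
  event 10 (t=63: INC bar by 15): bar 30 -> 45
  event 11 (t=68: SET baz = -10): bar unchanged
  event 12 (t=77: DEL baz): bar unchanged
Final: bar = 45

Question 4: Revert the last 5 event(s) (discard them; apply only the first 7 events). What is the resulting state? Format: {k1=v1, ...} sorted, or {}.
Answer: {bar=30, baz=3, foo=5}

Derivation:
Keep first 7 events (discard last 5):
  after event 1 (t=1: INC foo by 3): {foo=3}
  after event 2 (t=6: INC baz by 15): {baz=15, foo=3}
  after event 3 (t=12: SET bar = 23): {bar=23, baz=15, foo=3}
  after event 4 (t=21: INC baz by 8): {bar=23, baz=23, foo=3}
  after event 5 (t=31: INC bar by 7): {bar=30, baz=23, foo=3}
  after event 6 (t=34: SET baz = 3): {bar=30, baz=3, foo=3}
  after event 7 (t=38: INC foo by 2): {bar=30, baz=3, foo=5}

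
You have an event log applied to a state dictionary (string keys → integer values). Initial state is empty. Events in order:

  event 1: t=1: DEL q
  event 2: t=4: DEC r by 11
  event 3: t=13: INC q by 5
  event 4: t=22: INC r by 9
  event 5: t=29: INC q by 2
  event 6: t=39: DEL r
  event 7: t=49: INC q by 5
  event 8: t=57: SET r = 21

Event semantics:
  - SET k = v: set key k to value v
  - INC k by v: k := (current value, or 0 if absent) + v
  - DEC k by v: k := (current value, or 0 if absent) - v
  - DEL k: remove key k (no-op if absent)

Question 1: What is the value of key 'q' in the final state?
Answer: 12

Derivation:
Track key 'q' through all 8 events:
  event 1 (t=1: DEL q): q (absent) -> (absent)
  event 2 (t=4: DEC r by 11): q unchanged
  event 3 (t=13: INC q by 5): q (absent) -> 5
  event 4 (t=22: INC r by 9): q unchanged
  event 5 (t=29: INC q by 2): q 5 -> 7
  event 6 (t=39: DEL r): q unchanged
  event 7 (t=49: INC q by 5): q 7 -> 12
  event 8 (t=57: SET r = 21): q unchanged
Final: q = 12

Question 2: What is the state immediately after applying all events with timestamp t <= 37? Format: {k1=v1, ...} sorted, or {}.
Apply events with t <= 37 (5 events):
  after event 1 (t=1: DEL q): {}
  after event 2 (t=4: DEC r by 11): {r=-11}
  after event 3 (t=13: INC q by 5): {q=5, r=-11}
  after event 4 (t=22: INC r by 9): {q=5, r=-2}
  after event 5 (t=29: INC q by 2): {q=7, r=-2}

Answer: {q=7, r=-2}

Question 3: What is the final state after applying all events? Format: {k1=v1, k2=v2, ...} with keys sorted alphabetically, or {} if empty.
Answer: {q=12, r=21}

Derivation:
  after event 1 (t=1: DEL q): {}
  after event 2 (t=4: DEC r by 11): {r=-11}
  after event 3 (t=13: INC q by 5): {q=5, r=-11}
  after event 4 (t=22: INC r by 9): {q=5, r=-2}
  after event 5 (t=29: INC q by 2): {q=7, r=-2}
  after event 6 (t=39: DEL r): {q=7}
  after event 7 (t=49: INC q by 5): {q=12}
  after event 8 (t=57: SET r = 21): {q=12, r=21}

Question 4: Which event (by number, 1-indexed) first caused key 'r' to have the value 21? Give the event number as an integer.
Looking for first event where r becomes 21:
  event 2: r = -11
  event 3: r = -11
  event 4: r = -2
  event 5: r = -2
  event 6: r = (absent)
  event 8: r (absent) -> 21  <-- first match

Answer: 8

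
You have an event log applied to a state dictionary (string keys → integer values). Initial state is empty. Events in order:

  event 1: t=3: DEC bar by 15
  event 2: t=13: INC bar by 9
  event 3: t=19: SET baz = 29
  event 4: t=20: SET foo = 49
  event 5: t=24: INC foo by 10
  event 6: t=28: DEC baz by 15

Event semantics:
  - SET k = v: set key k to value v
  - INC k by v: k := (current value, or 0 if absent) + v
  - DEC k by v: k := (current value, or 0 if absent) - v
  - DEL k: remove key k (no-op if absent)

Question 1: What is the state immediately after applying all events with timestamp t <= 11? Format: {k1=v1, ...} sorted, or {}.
Answer: {bar=-15}

Derivation:
Apply events with t <= 11 (1 events):
  after event 1 (t=3: DEC bar by 15): {bar=-15}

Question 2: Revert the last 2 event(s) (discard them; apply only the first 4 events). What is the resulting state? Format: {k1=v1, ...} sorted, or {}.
Keep first 4 events (discard last 2):
  after event 1 (t=3: DEC bar by 15): {bar=-15}
  after event 2 (t=13: INC bar by 9): {bar=-6}
  after event 3 (t=19: SET baz = 29): {bar=-6, baz=29}
  after event 4 (t=20: SET foo = 49): {bar=-6, baz=29, foo=49}

Answer: {bar=-6, baz=29, foo=49}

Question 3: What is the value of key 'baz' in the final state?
Track key 'baz' through all 6 events:
  event 1 (t=3: DEC bar by 15): baz unchanged
  event 2 (t=13: INC bar by 9): baz unchanged
  event 3 (t=19: SET baz = 29): baz (absent) -> 29
  event 4 (t=20: SET foo = 49): baz unchanged
  event 5 (t=24: INC foo by 10): baz unchanged
  event 6 (t=28: DEC baz by 15): baz 29 -> 14
Final: baz = 14

Answer: 14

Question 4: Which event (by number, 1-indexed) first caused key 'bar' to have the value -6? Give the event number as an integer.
Looking for first event where bar becomes -6:
  event 1: bar = -15
  event 2: bar -15 -> -6  <-- first match

Answer: 2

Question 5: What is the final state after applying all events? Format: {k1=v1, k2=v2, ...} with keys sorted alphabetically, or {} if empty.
  after event 1 (t=3: DEC bar by 15): {bar=-15}
  after event 2 (t=13: INC bar by 9): {bar=-6}
  after event 3 (t=19: SET baz = 29): {bar=-6, baz=29}
  after event 4 (t=20: SET foo = 49): {bar=-6, baz=29, foo=49}
  after event 5 (t=24: INC foo by 10): {bar=-6, baz=29, foo=59}
  after event 6 (t=28: DEC baz by 15): {bar=-6, baz=14, foo=59}

Answer: {bar=-6, baz=14, foo=59}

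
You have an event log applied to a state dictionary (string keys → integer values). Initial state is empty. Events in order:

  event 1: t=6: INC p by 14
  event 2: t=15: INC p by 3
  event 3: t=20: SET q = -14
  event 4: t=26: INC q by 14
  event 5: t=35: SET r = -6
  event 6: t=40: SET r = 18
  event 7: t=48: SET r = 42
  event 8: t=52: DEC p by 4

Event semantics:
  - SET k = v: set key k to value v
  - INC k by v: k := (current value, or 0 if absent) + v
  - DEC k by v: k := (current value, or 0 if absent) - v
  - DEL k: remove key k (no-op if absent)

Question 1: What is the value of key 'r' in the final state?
Track key 'r' through all 8 events:
  event 1 (t=6: INC p by 14): r unchanged
  event 2 (t=15: INC p by 3): r unchanged
  event 3 (t=20: SET q = -14): r unchanged
  event 4 (t=26: INC q by 14): r unchanged
  event 5 (t=35: SET r = -6): r (absent) -> -6
  event 6 (t=40: SET r = 18): r -6 -> 18
  event 7 (t=48: SET r = 42): r 18 -> 42
  event 8 (t=52: DEC p by 4): r unchanged
Final: r = 42

Answer: 42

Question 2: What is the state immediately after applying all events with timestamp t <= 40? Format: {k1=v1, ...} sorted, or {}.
Apply events with t <= 40 (6 events):
  after event 1 (t=6: INC p by 14): {p=14}
  after event 2 (t=15: INC p by 3): {p=17}
  after event 3 (t=20: SET q = -14): {p=17, q=-14}
  after event 4 (t=26: INC q by 14): {p=17, q=0}
  after event 5 (t=35: SET r = -6): {p=17, q=0, r=-6}
  after event 6 (t=40: SET r = 18): {p=17, q=0, r=18}

Answer: {p=17, q=0, r=18}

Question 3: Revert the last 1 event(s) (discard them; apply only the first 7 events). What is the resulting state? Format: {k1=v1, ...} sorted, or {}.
Keep first 7 events (discard last 1):
  after event 1 (t=6: INC p by 14): {p=14}
  after event 2 (t=15: INC p by 3): {p=17}
  after event 3 (t=20: SET q = -14): {p=17, q=-14}
  after event 4 (t=26: INC q by 14): {p=17, q=0}
  after event 5 (t=35: SET r = -6): {p=17, q=0, r=-6}
  after event 6 (t=40: SET r = 18): {p=17, q=0, r=18}
  after event 7 (t=48: SET r = 42): {p=17, q=0, r=42}

Answer: {p=17, q=0, r=42}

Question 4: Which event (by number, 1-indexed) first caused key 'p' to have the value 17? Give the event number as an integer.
Answer: 2

Derivation:
Looking for first event where p becomes 17:
  event 1: p = 14
  event 2: p 14 -> 17  <-- first match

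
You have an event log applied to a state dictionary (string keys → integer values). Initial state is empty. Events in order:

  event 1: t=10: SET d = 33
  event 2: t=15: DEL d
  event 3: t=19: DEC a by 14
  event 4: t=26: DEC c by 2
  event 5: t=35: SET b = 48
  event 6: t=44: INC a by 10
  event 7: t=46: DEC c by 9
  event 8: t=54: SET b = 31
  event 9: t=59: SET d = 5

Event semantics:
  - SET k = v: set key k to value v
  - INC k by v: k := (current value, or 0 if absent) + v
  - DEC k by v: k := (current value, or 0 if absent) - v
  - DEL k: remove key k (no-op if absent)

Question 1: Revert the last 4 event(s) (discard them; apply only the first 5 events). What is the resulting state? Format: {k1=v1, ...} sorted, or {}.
Keep first 5 events (discard last 4):
  after event 1 (t=10: SET d = 33): {d=33}
  after event 2 (t=15: DEL d): {}
  after event 3 (t=19: DEC a by 14): {a=-14}
  after event 4 (t=26: DEC c by 2): {a=-14, c=-2}
  after event 5 (t=35: SET b = 48): {a=-14, b=48, c=-2}

Answer: {a=-14, b=48, c=-2}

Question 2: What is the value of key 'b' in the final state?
Track key 'b' through all 9 events:
  event 1 (t=10: SET d = 33): b unchanged
  event 2 (t=15: DEL d): b unchanged
  event 3 (t=19: DEC a by 14): b unchanged
  event 4 (t=26: DEC c by 2): b unchanged
  event 5 (t=35: SET b = 48): b (absent) -> 48
  event 6 (t=44: INC a by 10): b unchanged
  event 7 (t=46: DEC c by 9): b unchanged
  event 8 (t=54: SET b = 31): b 48 -> 31
  event 9 (t=59: SET d = 5): b unchanged
Final: b = 31

Answer: 31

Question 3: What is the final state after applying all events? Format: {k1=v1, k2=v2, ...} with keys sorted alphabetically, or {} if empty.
  after event 1 (t=10: SET d = 33): {d=33}
  after event 2 (t=15: DEL d): {}
  after event 3 (t=19: DEC a by 14): {a=-14}
  after event 4 (t=26: DEC c by 2): {a=-14, c=-2}
  after event 5 (t=35: SET b = 48): {a=-14, b=48, c=-2}
  after event 6 (t=44: INC a by 10): {a=-4, b=48, c=-2}
  after event 7 (t=46: DEC c by 9): {a=-4, b=48, c=-11}
  after event 8 (t=54: SET b = 31): {a=-4, b=31, c=-11}
  after event 9 (t=59: SET d = 5): {a=-4, b=31, c=-11, d=5}

Answer: {a=-4, b=31, c=-11, d=5}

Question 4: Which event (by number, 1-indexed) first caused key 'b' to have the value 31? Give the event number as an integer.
Answer: 8

Derivation:
Looking for first event where b becomes 31:
  event 5: b = 48
  event 6: b = 48
  event 7: b = 48
  event 8: b 48 -> 31  <-- first match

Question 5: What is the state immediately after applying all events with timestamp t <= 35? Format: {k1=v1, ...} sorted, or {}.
Apply events with t <= 35 (5 events):
  after event 1 (t=10: SET d = 33): {d=33}
  after event 2 (t=15: DEL d): {}
  after event 3 (t=19: DEC a by 14): {a=-14}
  after event 4 (t=26: DEC c by 2): {a=-14, c=-2}
  after event 5 (t=35: SET b = 48): {a=-14, b=48, c=-2}

Answer: {a=-14, b=48, c=-2}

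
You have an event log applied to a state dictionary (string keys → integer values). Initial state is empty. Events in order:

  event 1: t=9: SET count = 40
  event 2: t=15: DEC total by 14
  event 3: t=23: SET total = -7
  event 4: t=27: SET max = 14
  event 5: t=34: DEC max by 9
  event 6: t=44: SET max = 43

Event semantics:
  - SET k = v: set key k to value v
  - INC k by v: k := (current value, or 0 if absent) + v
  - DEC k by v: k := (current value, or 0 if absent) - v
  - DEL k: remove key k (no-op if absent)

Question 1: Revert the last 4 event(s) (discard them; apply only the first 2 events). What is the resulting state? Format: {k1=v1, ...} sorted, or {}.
Keep first 2 events (discard last 4):
  after event 1 (t=9: SET count = 40): {count=40}
  after event 2 (t=15: DEC total by 14): {count=40, total=-14}

Answer: {count=40, total=-14}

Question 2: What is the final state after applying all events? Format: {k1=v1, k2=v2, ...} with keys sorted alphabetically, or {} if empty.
Answer: {count=40, max=43, total=-7}

Derivation:
  after event 1 (t=9: SET count = 40): {count=40}
  after event 2 (t=15: DEC total by 14): {count=40, total=-14}
  after event 3 (t=23: SET total = -7): {count=40, total=-7}
  after event 4 (t=27: SET max = 14): {count=40, max=14, total=-7}
  after event 5 (t=34: DEC max by 9): {count=40, max=5, total=-7}
  after event 6 (t=44: SET max = 43): {count=40, max=43, total=-7}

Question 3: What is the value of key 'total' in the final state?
Track key 'total' through all 6 events:
  event 1 (t=9: SET count = 40): total unchanged
  event 2 (t=15: DEC total by 14): total (absent) -> -14
  event 3 (t=23: SET total = -7): total -14 -> -7
  event 4 (t=27: SET max = 14): total unchanged
  event 5 (t=34: DEC max by 9): total unchanged
  event 6 (t=44: SET max = 43): total unchanged
Final: total = -7

Answer: -7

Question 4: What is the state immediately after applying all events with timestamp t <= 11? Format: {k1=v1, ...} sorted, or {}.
Apply events with t <= 11 (1 events):
  after event 1 (t=9: SET count = 40): {count=40}

Answer: {count=40}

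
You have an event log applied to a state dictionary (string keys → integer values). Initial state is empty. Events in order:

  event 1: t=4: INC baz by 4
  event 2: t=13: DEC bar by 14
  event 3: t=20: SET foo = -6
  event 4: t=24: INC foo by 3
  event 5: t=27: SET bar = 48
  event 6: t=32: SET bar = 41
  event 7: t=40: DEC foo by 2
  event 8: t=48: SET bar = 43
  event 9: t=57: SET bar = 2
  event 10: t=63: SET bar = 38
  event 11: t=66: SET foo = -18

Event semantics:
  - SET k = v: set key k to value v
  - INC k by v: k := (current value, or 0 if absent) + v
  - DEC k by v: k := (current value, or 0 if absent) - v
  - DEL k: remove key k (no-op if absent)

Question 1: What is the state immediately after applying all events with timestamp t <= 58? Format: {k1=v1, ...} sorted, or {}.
Answer: {bar=2, baz=4, foo=-5}

Derivation:
Apply events with t <= 58 (9 events):
  after event 1 (t=4: INC baz by 4): {baz=4}
  after event 2 (t=13: DEC bar by 14): {bar=-14, baz=4}
  after event 3 (t=20: SET foo = -6): {bar=-14, baz=4, foo=-6}
  after event 4 (t=24: INC foo by 3): {bar=-14, baz=4, foo=-3}
  after event 5 (t=27: SET bar = 48): {bar=48, baz=4, foo=-3}
  after event 6 (t=32: SET bar = 41): {bar=41, baz=4, foo=-3}
  after event 7 (t=40: DEC foo by 2): {bar=41, baz=4, foo=-5}
  after event 8 (t=48: SET bar = 43): {bar=43, baz=4, foo=-5}
  after event 9 (t=57: SET bar = 2): {bar=2, baz=4, foo=-5}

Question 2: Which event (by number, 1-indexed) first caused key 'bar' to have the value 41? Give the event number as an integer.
Looking for first event where bar becomes 41:
  event 2: bar = -14
  event 3: bar = -14
  event 4: bar = -14
  event 5: bar = 48
  event 6: bar 48 -> 41  <-- first match

Answer: 6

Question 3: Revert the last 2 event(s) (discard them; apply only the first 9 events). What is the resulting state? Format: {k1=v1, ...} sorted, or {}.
Keep first 9 events (discard last 2):
  after event 1 (t=4: INC baz by 4): {baz=4}
  after event 2 (t=13: DEC bar by 14): {bar=-14, baz=4}
  after event 3 (t=20: SET foo = -6): {bar=-14, baz=4, foo=-6}
  after event 4 (t=24: INC foo by 3): {bar=-14, baz=4, foo=-3}
  after event 5 (t=27: SET bar = 48): {bar=48, baz=4, foo=-3}
  after event 6 (t=32: SET bar = 41): {bar=41, baz=4, foo=-3}
  after event 7 (t=40: DEC foo by 2): {bar=41, baz=4, foo=-5}
  after event 8 (t=48: SET bar = 43): {bar=43, baz=4, foo=-5}
  after event 9 (t=57: SET bar = 2): {bar=2, baz=4, foo=-5}

Answer: {bar=2, baz=4, foo=-5}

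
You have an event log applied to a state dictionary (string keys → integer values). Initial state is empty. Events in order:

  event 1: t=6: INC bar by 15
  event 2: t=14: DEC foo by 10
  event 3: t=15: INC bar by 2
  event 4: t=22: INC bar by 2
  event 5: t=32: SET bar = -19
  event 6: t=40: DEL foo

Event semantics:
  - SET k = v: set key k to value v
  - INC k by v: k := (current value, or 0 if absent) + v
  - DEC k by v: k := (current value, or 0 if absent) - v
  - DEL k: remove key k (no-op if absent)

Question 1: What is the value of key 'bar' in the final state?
Answer: -19

Derivation:
Track key 'bar' through all 6 events:
  event 1 (t=6: INC bar by 15): bar (absent) -> 15
  event 2 (t=14: DEC foo by 10): bar unchanged
  event 3 (t=15: INC bar by 2): bar 15 -> 17
  event 4 (t=22: INC bar by 2): bar 17 -> 19
  event 5 (t=32: SET bar = -19): bar 19 -> -19
  event 6 (t=40: DEL foo): bar unchanged
Final: bar = -19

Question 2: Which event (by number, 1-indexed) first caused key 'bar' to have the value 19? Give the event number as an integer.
Looking for first event where bar becomes 19:
  event 1: bar = 15
  event 2: bar = 15
  event 3: bar = 17
  event 4: bar 17 -> 19  <-- first match

Answer: 4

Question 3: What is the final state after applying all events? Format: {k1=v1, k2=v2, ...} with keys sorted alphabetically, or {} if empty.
Answer: {bar=-19}

Derivation:
  after event 1 (t=6: INC bar by 15): {bar=15}
  after event 2 (t=14: DEC foo by 10): {bar=15, foo=-10}
  after event 3 (t=15: INC bar by 2): {bar=17, foo=-10}
  after event 4 (t=22: INC bar by 2): {bar=19, foo=-10}
  after event 5 (t=32: SET bar = -19): {bar=-19, foo=-10}
  after event 6 (t=40: DEL foo): {bar=-19}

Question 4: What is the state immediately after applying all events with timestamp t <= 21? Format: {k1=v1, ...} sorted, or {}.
Apply events with t <= 21 (3 events):
  after event 1 (t=6: INC bar by 15): {bar=15}
  after event 2 (t=14: DEC foo by 10): {bar=15, foo=-10}
  after event 3 (t=15: INC bar by 2): {bar=17, foo=-10}

Answer: {bar=17, foo=-10}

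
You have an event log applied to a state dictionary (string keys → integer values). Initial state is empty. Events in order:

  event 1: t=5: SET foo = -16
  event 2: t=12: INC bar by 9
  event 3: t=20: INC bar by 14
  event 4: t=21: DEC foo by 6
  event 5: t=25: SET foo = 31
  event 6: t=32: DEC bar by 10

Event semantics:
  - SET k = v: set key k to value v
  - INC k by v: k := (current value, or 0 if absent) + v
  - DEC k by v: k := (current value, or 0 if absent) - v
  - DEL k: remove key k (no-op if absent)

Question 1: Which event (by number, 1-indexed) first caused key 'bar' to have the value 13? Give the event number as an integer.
Answer: 6

Derivation:
Looking for first event where bar becomes 13:
  event 2: bar = 9
  event 3: bar = 23
  event 4: bar = 23
  event 5: bar = 23
  event 6: bar 23 -> 13  <-- first match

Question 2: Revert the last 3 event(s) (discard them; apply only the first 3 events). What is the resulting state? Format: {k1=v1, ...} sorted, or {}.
Answer: {bar=23, foo=-16}

Derivation:
Keep first 3 events (discard last 3):
  after event 1 (t=5: SET foo = -16): {foo=-16}
  after event 2 (t=12: INC bar by 9): {bar=9, foo=-16}
  after event 3 (t=20: INC bar by 14): {bar=23, foo=-16}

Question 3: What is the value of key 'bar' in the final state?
Answer: 13

Derivation:
Track key 'bar' through all 6 events:
  event 1 (t=5: SET foo = -16): bar unchanged
  event 2 (t=12: INC bar by 9): bar (absent) -> 9
  event 3 (t=20: INC bar by 14): bar 9 -> 23
  event 4 (t=21: DEC foo by 6): bar unchanged
  event 5 (t=25: SET foo = 31): bar unchanged
  event 6 (t=32: DEC bar by 10): bar 23 -> 13
Final: bar = 13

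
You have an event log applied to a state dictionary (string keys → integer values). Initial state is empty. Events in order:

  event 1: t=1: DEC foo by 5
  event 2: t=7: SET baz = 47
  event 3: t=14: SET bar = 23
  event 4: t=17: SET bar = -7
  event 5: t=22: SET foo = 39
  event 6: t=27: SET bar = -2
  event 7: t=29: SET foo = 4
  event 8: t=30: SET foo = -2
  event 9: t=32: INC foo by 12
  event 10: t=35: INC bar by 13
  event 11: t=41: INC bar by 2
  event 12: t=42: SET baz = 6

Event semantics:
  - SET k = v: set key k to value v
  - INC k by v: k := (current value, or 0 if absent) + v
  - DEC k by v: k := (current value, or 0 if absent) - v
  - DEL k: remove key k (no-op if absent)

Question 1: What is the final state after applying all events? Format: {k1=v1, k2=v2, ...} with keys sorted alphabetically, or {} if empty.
  after event 1 (t=1: DEC foo by 5): {foo=-5}
  after event 2 (t=7: SET baz = 47): {baz=47, foo=-5}
  after event 3 (t=14: SET bar = 23): {bar=23, baz=47, foo=-5}
  after event 4 (t=17: SET bar = -7): {bar=-7, baz=47, foo=-5}
  after event 5 (t=22: SET foo = 39): {bar=-7, baz=47, foo=39}
  after event 6 (t=27: SET bar = -2): {bar=-2, baz=47, foo=39}
  after event 7 (t=29: SET foo = 4): {bar=-2, baz=47, foo=4}
  after event 8 (t=30: SET foo = -2): {bar=-2, baz=47, foo=-2}
  after event 9 (t=32: INC foo by 12): {bar=-2, baz=47, foo=10}
  after event 10 (t=35: INC bar by 13): {bar=11, baz=47, foo=10}
  after event 11 (t=41: INC bar by 2): {bar=13, baz=47, foo=10}
  after event 12 (t=42: SET baz = 6): {bar=13, baz=6, foo=10}

Answer: {bar=13, baz=6, foo=10}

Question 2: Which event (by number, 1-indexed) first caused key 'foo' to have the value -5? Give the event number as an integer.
Looking for first event where foo becomes -5:
  event 1: foo (absent) -> -5  <-- first match

Answer: 1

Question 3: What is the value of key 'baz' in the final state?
Answer: 6

Derivation:
Track key 'baz' through all 12 events:
  event 1 (t=1: DEC foo by 5): baz unchanged
  event 2 (t=7: SET baz = 47): baz (absent) -> 47
  event 3 (t=14: SET bar = 23): baz unchanged
  event 4 (t=17: SET bar = -7): baz unchanged
  event 5 (t=22: SET foo = 39): baz unchanged
  event 6 (t=27: SET bar = -2): baz unchanged
  event 7 (t=29: SET foo = 4): baz unchanged
  event 8 (t=30: SET foo = -2): baz unchanged
  event 9 (t=32: INC foo by 12): baz unchanged
  event 10 (t=35: INC bar by 13): baz unchanged
  event 11 (t=41: INC bar by 2): baz unchanged
  event 12 (t=42: SET baz = 6): baz 47 -> 6
Final: baz = 6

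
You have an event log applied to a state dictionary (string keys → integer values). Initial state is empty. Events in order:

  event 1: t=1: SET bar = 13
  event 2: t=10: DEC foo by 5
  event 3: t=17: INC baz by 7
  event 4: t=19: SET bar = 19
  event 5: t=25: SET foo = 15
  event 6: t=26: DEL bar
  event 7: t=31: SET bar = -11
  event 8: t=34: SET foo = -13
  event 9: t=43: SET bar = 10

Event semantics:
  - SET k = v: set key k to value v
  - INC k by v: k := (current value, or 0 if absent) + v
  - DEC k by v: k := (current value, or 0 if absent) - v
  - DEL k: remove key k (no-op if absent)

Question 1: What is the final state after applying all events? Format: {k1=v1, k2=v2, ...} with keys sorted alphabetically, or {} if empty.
Answer: {bar=10, baz=7, foo=-13}

Derivation:
  after event 1 (t=1: SET bar = 13): {bar=13}
  after event 2 (t=10: DEC foo by 5): {bar=13, foo=-5}
  after event 3 (t=17: INC baz by 7): {bar=13, baz=7, foo=-5}
  after event 4 (t=19: SET bar = 19): {bar=19, baz=7, foo=-5}
  after event 5 (t=25: SET foo = 15): {bar=19, baz=7, foo=15}
  after event 6 (t=26: DEL bar): {baz=7, foo=15}
  after event 7 (t=31: SET bar = -11): {bar=-11, baz=7, foo=15}
  after event 8 (t=34: SET foo = -13): {bar=-11, baz=7, foo=-13}
  after event 9 (t=43: SET bar = 10): {bar=10, baz=7, foo=-13}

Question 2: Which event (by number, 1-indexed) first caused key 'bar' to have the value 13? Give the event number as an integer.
Looking for first event where bar becomes 13:
  event 1: bar (absent) -> 13  <-- first match

Answer: 1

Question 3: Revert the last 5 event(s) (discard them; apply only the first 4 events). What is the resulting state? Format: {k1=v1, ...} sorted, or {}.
Keep first 4 events (discard last 5):
  after event 1 (t=1: SET bar = 13): {bar=13}
  after event 2 (t=10: DEC foo by 5): {bar=13, foo=-5}
  after event 3 (t=17: INC baz by 7): {bar=13, baz=7, foo=-5}
  after event 4 (t=19: SET bar = 19): {bar=19, baz=7, foo=-5}

Answer: {bar=19, baz=7, foo=-5}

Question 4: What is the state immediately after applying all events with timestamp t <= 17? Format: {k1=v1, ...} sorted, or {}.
Answer: {bar=13, baz=7, foo=-5}

Derivation:
Apply events with t <= 17 (3 events):
  after event 1 (t=1: SET bar = 13): {bar=13}
  after event 2 (t=10: DEC foo by 5): {bar=13, foo=-5}
  after event 3 (t=17: INC baz by 7): {bar=13, baz=7, foo=-5}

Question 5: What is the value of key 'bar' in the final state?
Track key 'bar' through all 9 events:
  event 1 (t=1: SET bar = 13): bar (absent) -> 13
  event 2 (t=10: DEC foo by 5): bar unchanged
  event 3 (t=17: INC baz by 7): bar unchanged
  event 4 (t=19: SET bar = 19): bar 13 -> 19
  event 5 (t=25: SET foo = 15): bar unchanged
  event 6 (t=26: DEL bar): bar 19 -> (absent)
  event 7 (t=31: SET bar = -11): bar (absent) -> -11
  event 8 (t=34: SET foo = -13): bar unchanged
  event 9 (t=43: SET bar = 10): bar -11 -> 10
Final: bar = 10

Answer: 10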